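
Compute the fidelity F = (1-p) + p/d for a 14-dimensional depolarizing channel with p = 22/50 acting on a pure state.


F = (1-p) + p/d
= (1 - 0.4400) + 0.4400/14
= 0.5600 + 0.0314
= 0.5914

0.5914


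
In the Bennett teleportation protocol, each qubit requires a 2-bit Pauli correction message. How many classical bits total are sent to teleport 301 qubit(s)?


Quantum teleportation requires 2 classical bits per qubit teleported.
301 qubit(s) -> 2 * 301 = 602 classical bits

602


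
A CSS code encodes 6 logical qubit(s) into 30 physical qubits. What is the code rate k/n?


Code rate R = k/n
= 6/30
= 0.2000

0.2000


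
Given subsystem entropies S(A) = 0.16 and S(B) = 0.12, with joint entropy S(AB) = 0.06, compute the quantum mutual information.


I(A:B) = S(A) + S(B) - S(AB)
= 0.16 + 0.12 - 0.06
= 0.2200

0.2200


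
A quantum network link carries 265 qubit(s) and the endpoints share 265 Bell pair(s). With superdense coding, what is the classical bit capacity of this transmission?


Superdense coding allows 2 classical bits per shared entangled pair.
265 pair(s) -> 2 * 265 = 530 classical bits

530


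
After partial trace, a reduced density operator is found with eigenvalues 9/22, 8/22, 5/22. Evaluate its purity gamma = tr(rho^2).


tr(rho^2) = sum of eigenvalues squared
= (9/22)^2 + (8/22)^2 + (5/22)^2
= (81 + 64 + 25) / 484
= 170/484
= 0.3512

0.3512


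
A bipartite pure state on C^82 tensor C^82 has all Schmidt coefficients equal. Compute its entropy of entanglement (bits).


For a maximally entangled state in d x d:
S = log2(d) = log2(82)
= 6.3576

6.3576


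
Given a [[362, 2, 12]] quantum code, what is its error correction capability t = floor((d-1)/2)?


Code parameters: [[362, 2, 12]], distance d = 12.
Number of correctable errors = floor((d-1)/2)
= floor((12 - 1)/2)
= floor(11/2)
= 5

5


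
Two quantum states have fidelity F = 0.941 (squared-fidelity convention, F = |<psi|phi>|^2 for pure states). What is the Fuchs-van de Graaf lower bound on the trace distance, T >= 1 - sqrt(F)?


Fuchs-van de Graaf (squared-fidelity convention): 1 - sqrt(F) <= T <= sqrt(1 - F).
Lower bound: T >= 1 - sqrt(F)
sqrt(F) = sqrt(0.941) = 0.9701
T >= 1 - 0.9701
T >= 0.0299

0.0299


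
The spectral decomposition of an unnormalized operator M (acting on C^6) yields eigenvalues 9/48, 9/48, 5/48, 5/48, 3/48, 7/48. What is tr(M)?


tr(M) = sum of eigenvalues
= 9/48 + 9/48 + 5/48 + 5/48 + 3/48 + 7/48
= 38/48
= 0.7917

0.7917


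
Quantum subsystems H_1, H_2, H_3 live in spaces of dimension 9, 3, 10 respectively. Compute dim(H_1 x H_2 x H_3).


dim(H_1 x H_2 x H_3) = 9 * 3 * 10
= 27 * 10
= 270

270


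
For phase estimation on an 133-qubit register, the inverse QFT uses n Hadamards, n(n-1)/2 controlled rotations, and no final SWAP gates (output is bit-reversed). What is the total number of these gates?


Hadamard gates: 133
Controlled rotations: n*(n-1)/2 = 133*132/2 = 8778
SWAP gates: 0 (omitted)
Total = 133 + 8778
= 8911

8911


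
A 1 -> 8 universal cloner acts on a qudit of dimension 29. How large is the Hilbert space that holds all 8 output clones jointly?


Output space = H^(tensor 8) where dim(H) = 29
dim = 29^8
= 841 (after 2 factors)
= 24389 (after 3 factors)
= 707281 (after 4 factors)
= 20511149 (after 5 factors)
= 594823321 (after 6 factors)
= 17249876309 (after 7 factors)
= 500246412961 (after 8 factors)
= 500246412961

500246412961


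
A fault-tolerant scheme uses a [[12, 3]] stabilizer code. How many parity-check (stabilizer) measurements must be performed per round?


For an [[n,k]] stabilizer code:
Number of stabilizer generators = n - k
= 12 - 3
= 9

9


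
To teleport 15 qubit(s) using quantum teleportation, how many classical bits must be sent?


Quantum teleportation requires 2 classical bits per qubit teleported.
15 qubit(s) -> 2 * 15 = 30 classical bits

30


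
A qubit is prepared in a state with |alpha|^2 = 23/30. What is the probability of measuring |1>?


|alpha|^2 = 23/30 = 0.7667
|beta|^2 = 1 - 23/30 = 7/30 = 0.2333
P(|1>) = |beta|^2 = 0.2333

0.2333


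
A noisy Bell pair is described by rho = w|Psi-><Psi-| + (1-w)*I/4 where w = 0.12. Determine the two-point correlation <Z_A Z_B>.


|Psi-> = (|01> - |10>)/sqrt(2)
For the pure Bell state, <Z_A Z_B> = -1 (Bell-state Pauli correlator).
The maximally-mixed part I/4 has tr(I/4 * P tensor P) = 0 for any traceless Pauli P.
So <Z_A Z_B>_rho = w * (-1) + (1 - w) * 0
= 0.12 * (-1)
= -0.1200

-0.1200


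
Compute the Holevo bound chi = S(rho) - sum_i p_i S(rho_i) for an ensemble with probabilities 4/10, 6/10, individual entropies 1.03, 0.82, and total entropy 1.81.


chi = S(rho) - sum_i p_i * S(rho_i)
Weighted entropy = 4/10 * 1.03 + 6/10 * 0.82
= 0.9040
chi = 1.81 - 0.9040
= 0.9060

0.9060


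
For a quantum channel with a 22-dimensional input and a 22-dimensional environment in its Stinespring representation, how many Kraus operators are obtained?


Tracing out the environment in an orthonormal basis {|i>_E} gives Kraus operators K_i = <i|_E U |0>_E.
Number of Kraus operators = dim(H_env) = d_env
= 22

22


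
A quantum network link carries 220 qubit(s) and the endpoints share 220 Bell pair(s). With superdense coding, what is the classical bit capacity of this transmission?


Superdense coding allows 2 classical bits per shared entangled pair.
220 pair(s) -> 2 * 220 = 440 classical bits

440


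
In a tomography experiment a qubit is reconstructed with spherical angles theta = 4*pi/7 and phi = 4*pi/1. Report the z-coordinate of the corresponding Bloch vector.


theta = 1.7952, phi = 12.5664
r_z = cos(theta) = -0.2225

-0.2225


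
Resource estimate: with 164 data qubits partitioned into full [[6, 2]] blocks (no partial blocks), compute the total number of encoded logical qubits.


Each code block uses 6 physical qubits for 2 logical qubit(s).
Number of complete blocks = floor(164 / 6) = 27
Logical qubits = 27 * 2
= 54

54


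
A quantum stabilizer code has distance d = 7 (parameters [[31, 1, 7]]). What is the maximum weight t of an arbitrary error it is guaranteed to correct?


Code parameters: [[31, 1, 7]], distance d = 7.
Number of correctable errors = floor((d-1)/2)
= floor((7 - 1)/2)
= floor(6/2)
= 3

3


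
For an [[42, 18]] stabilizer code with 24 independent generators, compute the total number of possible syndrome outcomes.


Each stabilizer generator gives a binary (+1 or -1) measurement outcome.
With 24 independent generators:
Total syndromes = 2^24
= 16777216

16777216


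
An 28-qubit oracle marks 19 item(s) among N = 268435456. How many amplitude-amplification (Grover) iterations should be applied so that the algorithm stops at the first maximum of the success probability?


After j Grover iterations the success probability is P(j) = sin^2((2j+1)*theta), where sin(theta) = sqrt(k/N).
N = 2^28 = 268435456, k = 19
sin(theta) = sqrt(k/N) = 0.0002660460781
theta = arcsin(sqrt(k/N)) = 0.0002660460812 rad
P(j) reaches its first maximum when (2j+1)*theta is as close as possible to pi/2, i.e. j = round(pi/(4*theta) - 1/2).
pi/(4*theta) - 1/2 = 2951.6133
(For comparison, the common estimate pi/4 * sqrt(N/k) = 2952.1133; the exact maximiser is used here.)
Optimal iterations = 2952

2952


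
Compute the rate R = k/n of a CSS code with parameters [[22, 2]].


Code rate R = k/n
= 2/22
= 0.0909

0.0909


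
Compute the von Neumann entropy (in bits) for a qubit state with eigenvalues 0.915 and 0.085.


S = -p*log2(p) - (1-p)*log2(1-p)
p = 0.9150, 1-p = 0.0850
= -0.9150 * log2(0.9150) - 0.0850 * log2(0.0850)
= -(-0.1173) - (-0.3023)
= 0.4196

0.4196


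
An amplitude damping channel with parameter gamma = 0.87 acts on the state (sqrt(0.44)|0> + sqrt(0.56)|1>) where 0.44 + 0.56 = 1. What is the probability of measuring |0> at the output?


For amplitude damping with parameter gamma on state sqrt(a)|0> + sqrt(b)|1>:
alpha^2 = 0.44, beta^2 = 0.56
P(|0>) = alpha^2 + gamma * beta^2
= 0.44 + 0.87 * 0.56
= 0.44 + 0.4872
= 0.9272

0.9272


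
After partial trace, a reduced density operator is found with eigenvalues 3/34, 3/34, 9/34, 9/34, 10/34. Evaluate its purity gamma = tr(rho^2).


tr(rho^2) = sum of eigenvalues squared
= (3/34)^2 + (3/34)^2 + (9/34)^2 + (9/34)^2 + (10/34)^2
= (9 + 9 + 81 + 81 + 100) / 1156
= 280/1156
= 0.2422

0.2422


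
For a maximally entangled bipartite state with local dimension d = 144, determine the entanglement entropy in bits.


For a maximally entangled state in d x d:
S = log2(d) = log2(144)
= 7.1699

7.1699


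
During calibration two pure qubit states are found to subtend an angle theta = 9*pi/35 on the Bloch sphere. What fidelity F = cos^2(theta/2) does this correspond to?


For states separated by angle theta on Bloch sphere:
F = cos^2(theta/2)
theta = 9*pi/35 = 0.8078
theta/2 = 0.4039
cos(theta/2) = 0.9195
F = 0.8455

0.8455


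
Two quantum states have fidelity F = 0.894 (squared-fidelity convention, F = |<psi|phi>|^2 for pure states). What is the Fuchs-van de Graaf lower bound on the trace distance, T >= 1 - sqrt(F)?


Fuchs-van de Graaf (squared-fidelity convention): 1 - sqrt(F) <= T <= sqrt(1 - F).
Lower bound: T >= 1 - sqrt(F)
sqrt(F) = sqrt(0.894) = 0.9455
T >= 1 - 0.9455
T >= 0.0545

0.0545


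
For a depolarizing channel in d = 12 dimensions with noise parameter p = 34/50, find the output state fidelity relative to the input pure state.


F = (1-p) + p/d
= (1 - 0.6800) + 0.6800/12
= 0.3200 + 0.0567
= 0.3767

0.3767


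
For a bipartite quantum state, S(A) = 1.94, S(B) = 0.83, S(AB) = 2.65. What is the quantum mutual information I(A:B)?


I(A:B) = S(A) + S(B) - S(AB)
= 1.94 + 0.83 - 2.65
= 0.1200

0.1200


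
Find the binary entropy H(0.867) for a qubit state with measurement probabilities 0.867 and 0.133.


S = -p*log2(p) - (1-p)*log2(1-p)
p = 0.8670, 1-p = 0.1330
= -0.8670 * log2(0.8670) - 0.1330 * log2(0.1330)
= -(-0.1785) - (-0.3871)
= 0.5656

0.5656


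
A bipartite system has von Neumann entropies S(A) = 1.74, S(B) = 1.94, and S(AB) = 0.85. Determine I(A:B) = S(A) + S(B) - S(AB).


I(A:B) = S(A) + S(B) - S(AB)
= 1.74 + 1.94 - 0.85
= 2.8300

2.8300


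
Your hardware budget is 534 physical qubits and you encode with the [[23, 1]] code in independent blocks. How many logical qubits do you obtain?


Each code block uses 23 physical qubits for 1 logical qubit(s).
Number of complete blocks = floor(534 / 23) = 23
Logical qubits = 23 * 1
= 23

23


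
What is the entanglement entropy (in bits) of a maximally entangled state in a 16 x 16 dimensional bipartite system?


For a maximally entangled state in d x d:
S = log2(d) = log2(16)
= 4.0000

4.0000


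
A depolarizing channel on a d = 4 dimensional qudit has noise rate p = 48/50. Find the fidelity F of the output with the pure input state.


F = (1-p) + p/d
= (1 - 0.9600) + 0.9600/4
= 0.0400 + 0.2400
= 0.2800

0.2800


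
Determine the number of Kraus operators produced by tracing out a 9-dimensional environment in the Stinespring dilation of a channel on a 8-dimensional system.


Tracing out the environment in an orthonormal basis {|i>_E} gives Kraus operators K_i = <i|_E U |0>_E.
Number of Kraus operators = dim(H_env) = d_env
= 9

9


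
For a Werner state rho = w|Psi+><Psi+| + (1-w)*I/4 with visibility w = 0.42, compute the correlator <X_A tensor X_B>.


|Psi+> = (|01> + |10>)/sqrt(2)
For the pure Bell state, <X_A X_B> = +1 (Bell-state Pauli correlator).
The maximally-mixed part I/4 has tr(I/4 * P tensor P) = 0 for any traceless Pauli P.
So <X_A X_B>_rho = w * (+1) + (1 - w) * 0
= 0.42 * (+1)
= 0.4200

0.4200


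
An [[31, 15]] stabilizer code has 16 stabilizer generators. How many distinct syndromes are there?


Each stabilizer generator gives a binary (+1 or -1) measurement outcome.
With 16 independent generators:
Total syndromes = 2^16
= 65536

65536


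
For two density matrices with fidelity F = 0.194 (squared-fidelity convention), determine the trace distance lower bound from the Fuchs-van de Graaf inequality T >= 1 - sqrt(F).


Fuchs-van de Graaf (squared-fidelity convention): 1 - sqrt(F) <= T <= sqrt(1 - F).
Lower bound: T >= 1 - sqrt(F)
sqrt(F) = sqrt(0.194) = 0.4405
T >= 1 - 0.4405
T >= 0.5595

0.5595


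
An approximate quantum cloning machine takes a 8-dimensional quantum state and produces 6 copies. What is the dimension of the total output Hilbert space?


Output space = H^(tensor 6) where dim(H) = 8
dim = 8^6
= 64 (after 2 factors)
= 512 (after 3 factors)
= 4096 (after 4 factors)
= 32768 (after 5 factors)
= 262144 (after 6 factors)
= 262144

262144


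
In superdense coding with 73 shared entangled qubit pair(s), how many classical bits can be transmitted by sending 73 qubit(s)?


Superdense coding allows 2 classical bits per shared entangled pair.
73 pair(s) -> 2 * 73 = 146 classical bits

146


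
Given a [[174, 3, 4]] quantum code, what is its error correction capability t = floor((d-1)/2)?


Code parameters: [[174, 3, 4]], distance d = 4.
Number of correctable errors = floor((d-1)/2)
= floor((4 - 1)/2)
= floor(3/2)
= 1

1


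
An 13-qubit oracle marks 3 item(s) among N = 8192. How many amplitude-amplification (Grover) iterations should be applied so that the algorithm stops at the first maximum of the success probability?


After j Grover iterations the success probability is P(j) = sin^2((2j+1)*theta), where sin(theta) = sqrt(k/N).
N = 2^13 = 8192, k = 3
sin(theta) = sqrt(k/N) = 0.01913663862
theta = arcsin(sqrt(k/N)) = 0.01913780682 rad
P(j) reaches its first maximum when (2j+1)*theta is as close as possible to pi/2, i.e. j = round(pi/(4*theta) - 1/2).
pi/(4*theta) - 1/2 = 40.5391
(For comparison, the common estimate pi/4 * sqrt(N/k) = 41.0416; the exact maximiser is used here.)
Optimal iterations = 41

41


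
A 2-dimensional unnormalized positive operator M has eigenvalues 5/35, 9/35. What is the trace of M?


tr(M) = sum of eigenvalues
= 5/35 + 9/35
= 14/35
= 0.4000

0.4000


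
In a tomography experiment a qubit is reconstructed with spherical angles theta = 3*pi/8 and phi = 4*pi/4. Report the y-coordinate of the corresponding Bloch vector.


theta = 1.1781, phi = 3.1416
r_y = sin(theta)*sin(phi) = 0.9239 * 0.0000
r_y = 0.0000

0.0000


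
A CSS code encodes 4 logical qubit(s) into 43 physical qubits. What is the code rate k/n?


Code rate R = k/n
= 4/43
= 0.0930

0.0930


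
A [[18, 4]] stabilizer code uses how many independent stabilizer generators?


For an [[n,k]] stabilizer code:
Number of stabilizer generators = n - k
= 18 - 4
= 14

14


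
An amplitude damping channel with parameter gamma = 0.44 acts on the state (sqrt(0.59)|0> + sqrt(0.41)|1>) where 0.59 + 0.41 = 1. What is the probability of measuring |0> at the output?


For amplitude damping with parameter gamma on state sqrt(a)|0> + sqrt(b)|1>:
alpha^2 = 0.59, beta^2 = 0.41
P(|0>) = alpha^2 + gamma * beta^2
= 0.59 + 0.44 * 0.41
= 0.59 + 0.1804
= 0.7704

0.7704


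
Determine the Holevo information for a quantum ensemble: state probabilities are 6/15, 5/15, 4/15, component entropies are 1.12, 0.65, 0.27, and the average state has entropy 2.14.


chi = S(rho) - sum_i p_i * S(rho_i)
Weighted entropy = 6/15 * 1.12 + 5/15 * 0.65 + 4/15 * 0.27
= 0.7367
chi = 2.14 - 0.7367
= 1.4033

1.4033


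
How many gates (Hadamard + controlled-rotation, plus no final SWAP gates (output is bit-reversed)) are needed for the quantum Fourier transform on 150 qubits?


Hadamard gates: 150
Controlled rotations: n*(n-1)/2 = 150*149/2 = 11175
SWAP gates: 0 (omitted)
Total = 150 + 11175
= 11325

11325


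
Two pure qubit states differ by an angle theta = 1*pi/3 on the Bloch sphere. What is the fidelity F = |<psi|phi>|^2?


For states separated by angle theta on Bloch sphere:
F = cos^2(theta/2)
theta = 1*pi/3 = 1.0472
theta/2 = 0.5236
cos(theta/2) = 0.8660
F = 0.7500

0.7500


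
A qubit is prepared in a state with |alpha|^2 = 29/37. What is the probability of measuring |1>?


|alpha|^2 = 29/37 = 0.7838
|beta|^2 = 1 - 29/37 = 8/37 = 0.2162
P(|1>) = |beta|^2 = 0.2162

0.2162


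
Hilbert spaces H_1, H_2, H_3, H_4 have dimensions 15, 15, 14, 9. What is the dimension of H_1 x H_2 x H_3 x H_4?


dim(H_1 x H_2 x H_3 x H_4) = 15 * 15 * 14 * 9
= 225 * 14 * 9
= 3150 * 9
= 28350

28350


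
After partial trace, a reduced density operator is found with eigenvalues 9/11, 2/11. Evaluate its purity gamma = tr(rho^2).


tr(rho^2) = sum of eigenvalues squared
= (9/11)^2 + (2/11)^2
= (81 + 4) / 121
= 85/121
= 0.7025

0.7025


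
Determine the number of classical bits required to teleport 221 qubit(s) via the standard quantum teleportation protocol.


Quantum teleportation requires 2 classical bits per qubit teleported.
221 qubit(s) -> 2 * 221 = 442 classical bits

442


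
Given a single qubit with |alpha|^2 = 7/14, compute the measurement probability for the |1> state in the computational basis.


|alpha|^2 = 7/14 = 0.5000
|beta|^2 = 1 - 7/14 = 7/14 = 0.5000
P(|1>) = |beta|^2 = 0.5000

0.5000


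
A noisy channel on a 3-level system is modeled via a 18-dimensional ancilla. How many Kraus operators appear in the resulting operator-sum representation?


Tracing out the environment in an orthonormal basis {|i>_E} gives Kraus operators K_i = <i|_E U |0>_E.
Number of Kraus operators = dim(H_env) = d_env
= 18

18


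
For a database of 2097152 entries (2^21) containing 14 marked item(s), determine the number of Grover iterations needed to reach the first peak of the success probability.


After j Grover iterations the success probability is P(j) = sin^2((2j+1)*theta), where sin(theta) = sqrt(k/N).
N = 2^21 = 2097152, k = 14
sin(theta) = sqrt(k/N) = 0.002583741515
theta = arcsin(sqrt(k/N)) = 0.002583744389 rad
P(j) reaches its first maximum when (2j+1)*theta is as close as possible to pi/2, i.e. j = round(pi/(4*theta) - 1/2).
pi/(4*theta) - 1/2 = 303.4767
(For comparison, the common estimate pi/4 * sqrt(N/k) = 303.9771; the exact maximiser is used here.)
Optimal iterations = 303

303


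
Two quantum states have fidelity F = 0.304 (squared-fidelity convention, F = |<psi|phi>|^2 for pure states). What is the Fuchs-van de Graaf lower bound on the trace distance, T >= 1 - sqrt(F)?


Fuchs-van de Graaf (squared-fidelity convention): 1 - sqrt(F) <= T <= sqrt(1 - F).
Lower bound: T >= 1 - sqrt(F)
sqrt(F) = sqrt(0.304) = 0.5514
T >= 1 - 0.5514
T >= 0.4486

0.4486


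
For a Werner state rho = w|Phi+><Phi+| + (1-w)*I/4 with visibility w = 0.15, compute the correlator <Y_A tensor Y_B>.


|Phi+> = (|00> + |11>)/sqrt(2)
For the pure Bell state, <Y_A Y_B> = -1 (Bell-state Pauli correlator).
The maximally-mixed part I/4 has tr(I/4 * P tensor P) = 0 for any traceless Pauli P.
So <Y_A Y_B>_rho = w * (-1) + (1 - w) * 0
= 0.15 * (-1)
= -0.1500

-0.1500


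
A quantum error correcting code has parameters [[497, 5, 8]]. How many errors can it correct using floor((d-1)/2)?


Code parameters: [[497, 5, 8]], distance d = 8.
Number of correctable errors = floor((d-1)/2)
= floor((8 - 1)/2)
= floor(7/2)
= 3

3


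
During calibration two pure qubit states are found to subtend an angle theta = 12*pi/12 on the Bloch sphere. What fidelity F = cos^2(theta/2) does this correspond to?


For states separated by angle theta on Bloch sphere:
F = cos^2(theta/2)
theta = 12*pi/12 = 3.1416
theta/2 = 1.5708
cos(theta/2) = 0.0000
F = 0.0000

0.0000


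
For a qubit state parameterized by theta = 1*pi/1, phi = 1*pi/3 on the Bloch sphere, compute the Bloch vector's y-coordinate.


theta = 3.1416, phi = 1.0472
r_y = sin(theta)*sin(phi) = 0.0000 * 0.8660
r_y = 0.0000

0.0000


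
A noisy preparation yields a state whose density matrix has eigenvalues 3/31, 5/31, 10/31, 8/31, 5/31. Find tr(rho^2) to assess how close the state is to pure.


tr(rho^2) = sum of eigenvalues squared
= (3/31)^2 + (5/31)^2 + (10/31)^2 + (8/31)^2 + (5/31)^2
= (9 + 25 + 100 + 64 + 25) / 961
= 223/961
= 0.2320

0.2320


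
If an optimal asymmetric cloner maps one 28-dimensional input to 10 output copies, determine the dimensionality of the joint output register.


Output space = H^(tensor 10) where dim(H) = 28
dim = 28^10
= 784 (after 2 factors)
= 21952 (after 3 factors)
= 614656 (after 4 factors)
= 17210368 (after 5 factors)
= 481890304 (after 6 factors)
= 13492928512 (after 7 factors)
= 377801998336 (after 8 factors)
= 10578455953408 (after 9 factors)
= 296196766695424 (after 10 factors)
= 296196766695424

296196766695424


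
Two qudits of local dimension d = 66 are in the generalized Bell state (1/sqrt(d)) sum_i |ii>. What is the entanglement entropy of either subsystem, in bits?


For a maximally entangled state in d x d:
S = log2(d) = log2(66)
= 6.0444

6.0444


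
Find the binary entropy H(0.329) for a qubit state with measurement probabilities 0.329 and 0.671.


S = -p*log2(p) - (1-p)*log2(1-p)
p = 0.3290, 1-p = 0.6710
= -0.3290 * log2(0.3290) - 0.6710 * log2(0.6710)
= -(-0.5277) - (-0.3862)
= 0.9139

0.9139


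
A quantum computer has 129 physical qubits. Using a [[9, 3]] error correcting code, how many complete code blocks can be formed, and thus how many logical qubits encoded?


Each code block uses 9 physical qubits for 3 logical qubit(s).
Number of complete blocks = floor(129 / 9) = 14
Logical qubits = 14 * 3
= 42

42


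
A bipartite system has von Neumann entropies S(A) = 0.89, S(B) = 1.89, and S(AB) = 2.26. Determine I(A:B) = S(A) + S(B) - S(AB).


I(A:B) = S(A) + S(B) - S(AB)
= 0.89 + 1.89 - 2.26
= 0.5200

0.5200


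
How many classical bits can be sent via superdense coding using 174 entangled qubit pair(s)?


Superdense coding allows 2 classical bits per shared entangled pair.
174 pair(s) -> 2 * 174 = 348 classical bits

348


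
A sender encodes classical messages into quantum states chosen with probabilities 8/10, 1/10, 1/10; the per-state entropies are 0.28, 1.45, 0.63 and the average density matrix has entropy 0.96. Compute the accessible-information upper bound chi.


chi = S(rho) - sum_i p_i * S(rho_i)
Weighted entropy = 8/10 * 0.28 + 1/10 * 1.45 + 1/10 * 0.63
= 0.4320
chi = 0.96 - 0.4320
= 0.5280

0.5280


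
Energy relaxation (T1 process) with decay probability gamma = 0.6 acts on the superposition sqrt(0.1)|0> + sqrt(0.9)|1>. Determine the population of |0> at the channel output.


For amplitude damping with parameter gamma on state sqrt(a)|0> + sqrt(b)|1>:
alpha^2 = 0.1, beta^2 = 0.9
P(|0>) = alpha^2 + gamma * beta^2
= 0.1 + 0.6 * 0.9
= 0.1 + 0.5400
= 0.6400

0.6400


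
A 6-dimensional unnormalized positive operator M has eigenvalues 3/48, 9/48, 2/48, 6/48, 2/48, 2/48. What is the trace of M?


tr(M) = sum of eigenvalues
= 3/48 + 9/48 + 2/48 + 6/48 + 2/48 + 2/48
= 24/48
= 0.5000

0.5000


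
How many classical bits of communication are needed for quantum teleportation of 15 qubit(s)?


Quantum teleportation requires 2 classical bits per qubit teleported.
15 qubit(s) -> 2 * 15 = 30 classical bits

30


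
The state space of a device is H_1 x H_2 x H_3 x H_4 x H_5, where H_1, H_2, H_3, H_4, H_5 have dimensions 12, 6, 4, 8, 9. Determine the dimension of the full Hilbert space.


dim(H_1 x H_2 x H_3 x H_4 x H_5) = 12 * 6 * 4 * 8 * 9
= 72 * 4 * 8 * 9
= 288 * 8 * 9
= 2304 * 9
= 20736

20736


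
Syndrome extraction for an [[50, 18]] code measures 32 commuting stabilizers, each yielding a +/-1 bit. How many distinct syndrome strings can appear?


Each stabilizer generator gives a binary (+1 or -1) measurement outcome.
With 32 independent generators:
Total syndromes = 2^32
= 4294967296

4294967296


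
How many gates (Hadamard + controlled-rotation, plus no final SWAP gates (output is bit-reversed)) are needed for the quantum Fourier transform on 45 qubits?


Hadamard gates: 45
Controlled rotations: n*(n-1)/2 = 45*44/2 = 990
SWAP gates: 0 (omitted)
Total = 45 + 990
= 1035

1035


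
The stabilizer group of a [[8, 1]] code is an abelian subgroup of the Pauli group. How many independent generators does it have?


For an [[n,k]] stabilizer code:
Number of stabilizer generators = n - k
= 8 - 1
= 7

7


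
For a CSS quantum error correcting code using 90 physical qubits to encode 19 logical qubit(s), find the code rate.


Code rate R = k/n
= 19/90
= 0.2111

0.2111


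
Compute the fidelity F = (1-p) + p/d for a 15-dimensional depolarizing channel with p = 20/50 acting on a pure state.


F = (1-p) + p/d
= (1 - 0.4000) + 0.4000/15
= 0.6000 + 0.0267
= 0.6267

0.6267


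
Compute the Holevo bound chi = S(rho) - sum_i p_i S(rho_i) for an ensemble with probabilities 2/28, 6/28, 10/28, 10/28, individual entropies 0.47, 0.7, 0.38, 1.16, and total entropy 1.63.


chi = S(rho) - sum_i p_i * S(rho_i)
Weighted entropy = 2/28 * 0.47 + 6/28 * 0.7 + 10/28 * 0.38 + 10/28 * 1.16
= 0.7336
chi = 1.63 - 0.7336
= 0.8964

0.8964


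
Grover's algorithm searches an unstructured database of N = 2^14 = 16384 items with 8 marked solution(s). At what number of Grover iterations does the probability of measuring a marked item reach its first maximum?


After j Grover iterations the success probability is P(j) = sin^2((2j+1)*theta), where sin(theta) = sqrt(k/N).
N = 2^14 = 16384, k = 8
sin(theta) = sqrt(k/N) = 0.02209708691
theta = arcsin(sqrt(k/N)) = 0.02209888557 rad
P(j) reaches its first maximum when (2j+1)*theta is as close as possible to pi/2, i.e. j = round(pi/(4*theta) - 1/2).
pi/(4*theta) - 1/2 = 35.0402
(For comparison, the common estimate pi/4 * sqrt(N/k) = 35.5431; the exact maximiser is used here.)
Optimal iterations = 35

35


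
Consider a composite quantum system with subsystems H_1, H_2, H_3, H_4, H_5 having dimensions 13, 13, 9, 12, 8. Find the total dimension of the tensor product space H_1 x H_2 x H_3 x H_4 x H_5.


dim(H_1 x H_2 x H_3 x H_4 x H_5) = 13 * 13 * 9 * 12 * 8
= 169 * 9 * 12 * 8
= 1521 * 12 * 8
= 18252 * 8
= 146016

146016


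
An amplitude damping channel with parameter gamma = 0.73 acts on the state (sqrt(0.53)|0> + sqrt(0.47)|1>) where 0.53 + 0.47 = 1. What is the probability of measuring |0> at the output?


For amplitude damping with parameter gamma on state sqrt(a)|0> + sqrt(b)|1>:
alpha^2 = 0.53, beta^2 = 0.47
P(|0>) = alpha^2 + gamma * beta^2
= 0.53 + 0.73 * 0.47
= 0.53 + 0.3431
= 0.8731

0.8731


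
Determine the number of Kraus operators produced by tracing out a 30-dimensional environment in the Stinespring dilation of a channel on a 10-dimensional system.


Tracing out the environment in an orthonormal basis {|i>_E} gives Kraus operators K_i = <i|_E U |0>_E.
Number of Kraus operators = dim(H_env) = d_env
= 30

30


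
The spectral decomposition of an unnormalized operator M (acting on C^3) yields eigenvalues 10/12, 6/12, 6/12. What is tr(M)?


tr(M) = sum of eigenvalues
= 10/12 + 6/12 + 6/12
= 22/12
= 1.8333

1.8333


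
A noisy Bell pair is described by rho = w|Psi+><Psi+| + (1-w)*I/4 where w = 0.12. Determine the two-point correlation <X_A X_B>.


|Psi+> = (|01> + |10>)/sqrt(2)
For the pure Bell state, <X_A X_B> = +1 (Bell-state Pauli correlator).
The maximally-mixed part I/4 has tr(I/4 * P tensor P) = 0 for any traceless Pauli P.
So <X_A X_B>_rho = w * (+1) + (1 - w) * 0
= 0.12 * (+1)
= 0.1200

0.1200


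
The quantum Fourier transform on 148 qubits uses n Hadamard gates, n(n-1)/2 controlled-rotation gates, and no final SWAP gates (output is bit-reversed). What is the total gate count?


Hadamard gates: 148
Controlled rotations: n*(n-1)/2 = 148*147/2 = 10878
SWAP gates: 0 (omitted)
Total = 148 + 10878
= 11026

11026


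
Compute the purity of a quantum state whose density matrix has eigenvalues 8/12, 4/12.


tr(rho^2) = sum of eigenvalues squared
= (8/12)^2 + (4/12)^2
= (64 + 16) / 144
= 80/144
= 0.5556

0.5556


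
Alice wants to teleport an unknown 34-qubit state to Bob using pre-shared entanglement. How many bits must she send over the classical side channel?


Quantum teleportation requires 2 classical bits per qubit teleported.
34 qubit(s) -> 2 * 34 = 68 classical bits

68


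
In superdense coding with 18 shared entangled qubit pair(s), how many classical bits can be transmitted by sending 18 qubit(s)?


Superdense coding allows 2 classical bits per shared entangled pair.
18 pair(s) -> 2 * 18 = 36 classical bits

36


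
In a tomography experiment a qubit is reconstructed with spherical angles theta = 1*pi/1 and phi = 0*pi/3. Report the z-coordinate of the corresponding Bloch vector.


theta = 3.1416, phi = 0.0000
r_z = cos(theta) = -1.0000

-1.0000


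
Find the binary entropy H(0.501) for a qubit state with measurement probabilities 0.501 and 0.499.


S = -p*log2(p) - (1-p)*log2(1-p)
p = 0.5010, 1-p = 0.4990
= -0.5010 * log2(0.5010) - 0.4990 * log2(0.4990)
= -(-0.4996) - (-0.5004)
= 1.0000

1.0000


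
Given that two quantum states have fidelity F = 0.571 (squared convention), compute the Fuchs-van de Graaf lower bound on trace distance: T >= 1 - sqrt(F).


Fuchs-van de Graaf (squared-fidelity convention): 1 - sqrt(F) <= T <= sqrt(1 - F).
Lower bound: T >= 1 - sqrt(F)
sqrt(F) = sqrt(0.571) = 0.7556
T >= 1 - 0.7556
T >= 0.2444

0.2444


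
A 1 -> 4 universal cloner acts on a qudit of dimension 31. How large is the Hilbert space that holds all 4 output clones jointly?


Output space = H^(tensor 4) where dim(H) = 31
dim = 31^4
= 961 (after 2 factors)
= 29791 (after 3 factors)
= 923521 (after 4 factors)
= 923521

923521


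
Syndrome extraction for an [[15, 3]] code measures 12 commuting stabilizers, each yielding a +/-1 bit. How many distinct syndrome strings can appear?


Each stabilizer generator gives a binary (+1 or -1) measurement outcome.
With 12 independent generators:
Total syndromes = 2^12
= 4096

4096


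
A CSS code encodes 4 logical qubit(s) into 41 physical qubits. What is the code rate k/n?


Code rate R = k/n
= 4/41
= 0.0976

0.0976


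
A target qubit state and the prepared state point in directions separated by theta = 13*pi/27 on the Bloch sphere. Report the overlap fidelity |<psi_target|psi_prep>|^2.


For states separated by angle theta on Bloch sphere:
F = cos^2(theta/2)
theta = 13*pi/27 = 1.5126
theta/2 = 0.7563
cos(theta/2) = 0.7274
F = 0.5291

0.5291


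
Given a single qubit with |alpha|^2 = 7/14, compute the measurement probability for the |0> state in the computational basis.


|alpha|^2 = 7/14 = 0.5000
|beta|^2 = 1 - 7/14 = 7/14 = 0.5000
P(|0>) = |alpha|^2 = 0.5000

0.5000


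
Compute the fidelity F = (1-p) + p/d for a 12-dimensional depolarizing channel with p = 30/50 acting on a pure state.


F = (1-p) + p/d
= (1 - 0.6000) + 0.6000/12
= 0.4000 + 0.0500
= 0.4500

0.4500


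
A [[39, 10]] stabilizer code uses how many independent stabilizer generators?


For an [[n,k]] stabilizer code:
Number of stabilizer generators = n - k
= 39 - 10
= 29

29


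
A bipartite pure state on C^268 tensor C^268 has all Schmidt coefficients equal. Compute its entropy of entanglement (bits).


For a maximally entangled state in d x d:
S = log2(d) = log2(268)
= 8.0661

8.0661


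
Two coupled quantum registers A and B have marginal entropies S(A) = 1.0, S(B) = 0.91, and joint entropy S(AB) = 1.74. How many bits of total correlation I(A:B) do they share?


I(A:B) = S(A) + S(B) - S(AB)
= 1.0 + 0.91 - 1.74
= 0.1700

0.1700


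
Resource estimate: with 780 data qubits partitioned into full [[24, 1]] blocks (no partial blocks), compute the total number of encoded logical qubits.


Each code block uses 24 physical qubits for 1 logical qubit(s).
Number of complete blocks = floor(780 / 24) = 32
Logical qubits = 32 * 1
= 32

32


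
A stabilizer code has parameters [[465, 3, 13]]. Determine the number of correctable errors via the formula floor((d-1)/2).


Code parameters: [[465, 3, 13]], distance d = 13.
Number of correctable errors = floor((d-1)/2)
= floor((13 - 1)/2)
= floor(12/2)
= 6

6


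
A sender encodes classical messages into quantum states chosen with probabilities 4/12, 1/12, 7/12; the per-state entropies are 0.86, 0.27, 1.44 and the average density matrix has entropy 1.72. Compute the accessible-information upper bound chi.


chi = S(rho) - sum_i p_i * S(rho_i)
Weighted entropy = 4/12 * 0.86 + 1/12 * 0.27 + 7/12 * 1.44
= 1.1492
chi = 1.72 - 1.1492
= 0.5708

0.5708


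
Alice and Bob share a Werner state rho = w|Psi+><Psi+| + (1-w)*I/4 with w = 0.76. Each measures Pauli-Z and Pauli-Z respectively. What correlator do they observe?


|Psi+> = (|01> + |10>)/sqrt(2)
For the pure Bell state, <Z_A Z_B> = -1 (Bell-state Pauli correlator).
The maximally-mixed part I/4 has tr(I/4 * P tensor P) = 0 for any traceless Pauli P.
So <Z_A Z_B>_rho = w * (-1) + (1 - w) * 0
= 0.76 * (-1)
= -0.7600

-0.7600


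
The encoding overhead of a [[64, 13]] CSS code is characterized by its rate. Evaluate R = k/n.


Code rate R = k/n
= 13/64
= 0.2031

0.2031


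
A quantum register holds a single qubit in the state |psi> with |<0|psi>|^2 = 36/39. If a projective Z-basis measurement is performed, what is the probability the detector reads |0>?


|alpha|^2 = 36/39 = 0.9231
|beta|^2 = 1 - 36/39 = 3/39 = 0.0769
P(|0>) = |alpha|^2 = 0.9231

0.9231


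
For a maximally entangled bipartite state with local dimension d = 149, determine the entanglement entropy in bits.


For a maximally entangled state in d x d:
S = log2(d) = log2(149)
= 7.2192

7.2192


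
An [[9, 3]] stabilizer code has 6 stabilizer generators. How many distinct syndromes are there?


Each stabilizer generator gives a binary (+1 or -1) measurement outcome.
With 6 independent generators:
Total syndromes = 2^6
= 64

64


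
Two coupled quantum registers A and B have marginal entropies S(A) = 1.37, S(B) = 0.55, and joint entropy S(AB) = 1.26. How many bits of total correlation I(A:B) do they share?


I(A:B) = S(A) + S(B) - S(AB)
= 1.37 + 0.55 - 1.26
= 0.6600

0.6600


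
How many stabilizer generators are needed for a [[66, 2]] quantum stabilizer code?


For an [[n,k]] stabilizer code:
Number of stabilizer generators = n - k
= 66 - 2
= 64

64


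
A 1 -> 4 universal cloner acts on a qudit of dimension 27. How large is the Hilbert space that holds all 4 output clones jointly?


Output space = H^(tensor 4) where dim(H) = 27
dim = 27^4
= 729 (after 2 factors)
= 19683 (after 3 factors)
= 531441 (after 4 factors)
= 531441

531441


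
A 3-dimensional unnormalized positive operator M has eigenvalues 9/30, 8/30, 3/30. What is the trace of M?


tr(M) = sum of eigenvalues
= 9/30 + 8/30 + 3/30
= 20/30
= 0.6667

0.6667


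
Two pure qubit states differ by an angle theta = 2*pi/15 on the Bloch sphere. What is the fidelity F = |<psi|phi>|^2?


For states separated by angle theta on Bloch sphere:
F = cos^2(theta/2)
theta = 2*pi/15 = 0.4189
theta/2 = 0.2094
cos(theta/2) = 0.9781
F = 0.9568

0.9568


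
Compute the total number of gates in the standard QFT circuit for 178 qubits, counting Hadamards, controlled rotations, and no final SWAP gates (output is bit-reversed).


Hadamard gates: 178
Controlled rotations: n*(n-1)/2 = 178*177/2 = 15753
SWAP gates: 0 (omitted)
Total = 178 + 15753
= 15931

15931


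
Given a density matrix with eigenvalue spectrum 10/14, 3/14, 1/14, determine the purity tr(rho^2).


tr(rho^2) = sum of eigenvalues squared
= (10/14)^2 + (3/14)^2 + (1/14)^2
= (100 + 9 + 1) / 196
= 110/196
= 0.5612

0.5612


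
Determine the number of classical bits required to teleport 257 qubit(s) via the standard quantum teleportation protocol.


Quantum teleportation requires 2 classical bits per qubit teleported.
257 qubit(s) -> 2 * 257 = 514 classical bits

514


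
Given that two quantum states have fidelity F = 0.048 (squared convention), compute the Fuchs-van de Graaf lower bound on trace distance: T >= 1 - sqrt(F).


Fuchs-van de Graaf (squared-fidelity convention): 1 - sqrt(F) <= T <= sqrt(1 - F).
Lower bound: T >= 1 - sqrt(F)
sqrt(F) = sqrt(0.048) = 0.2191
T >= 1 - 0.2191
T >= 0.7809

0.7809


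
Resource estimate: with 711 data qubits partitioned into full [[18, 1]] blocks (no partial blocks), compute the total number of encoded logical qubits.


Each code block uses 18 physical qubits for 1 logical qubit(s).
Number of complete blocks = floor(711 / 18) = 39
Logical qubits = 39 * 1
= 39

39


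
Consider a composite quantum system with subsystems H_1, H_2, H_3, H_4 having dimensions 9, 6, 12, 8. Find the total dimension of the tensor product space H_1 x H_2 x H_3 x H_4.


dim(H_1 x H_2 x H_3 x H_4) = 9 * 6 * 12 * 8
= 54 * 12 * 8
= 648 * 8
= 5184

5184


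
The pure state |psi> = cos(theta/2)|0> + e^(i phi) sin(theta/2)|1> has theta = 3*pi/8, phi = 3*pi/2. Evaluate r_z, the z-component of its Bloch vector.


theta = 1.1781, phi = 4.7124
r_z = cos(theta) = 0.3827

0.3827


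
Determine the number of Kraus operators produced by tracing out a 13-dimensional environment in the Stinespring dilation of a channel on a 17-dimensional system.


Tracing out the environment in an orthonormal basis {|i>_E} gives Kraus operators K_i = <i|_E U |0>_E.
Number of Kraus operators = dim(H_env) = d_env
= 13

13


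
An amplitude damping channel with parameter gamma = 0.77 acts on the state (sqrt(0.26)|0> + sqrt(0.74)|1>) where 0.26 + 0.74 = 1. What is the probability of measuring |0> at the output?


For amplitude damping with parameter gamma on state sqrt(a)|0> + sqrt(b)|1>:
alpha^2 = 0.26, beta^2 = 0.74
P(|0>) = alpha^2 + gamma * beta^2
= 0.26 + 0.77 * 0.74
= 0.26 + 0.5698
= 0.8298

0.8298


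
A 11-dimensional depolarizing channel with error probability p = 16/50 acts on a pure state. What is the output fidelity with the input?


F = (1-p) + p/d
= (1 - 0.3200) + 0.3200/11
= 0.6800 + 0.0291
= 0.7091

0.7091


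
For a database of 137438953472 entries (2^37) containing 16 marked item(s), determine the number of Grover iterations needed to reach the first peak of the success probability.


After j Grover iterations the success probability is P(j) = sin^2((2j+1)*theta), where sin(theta) = sqrt(k/N).
N = 2^37 = 137438953472, k = 16
sin(theta) = sqrt(k/N) = 1.078959322e-05
theta = arcsin(sqrt(k/N)) = 1.078959322e-05 rad
P(j) reaches its first maximum when (2j+1)*theta is as close as possible to pi/2, i.e. j = round(pi/(4*theta) - 1/2).
pi/(4*theta) - 1/2 = 72791.6941
(For comparison, the common estimate pi/4 * sqrt(N/k) = 72792.1941; the exact maximiser is used here.)
Optimal iterations = 72792

72792


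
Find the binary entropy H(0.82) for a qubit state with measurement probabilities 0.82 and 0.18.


S = -p*log2(p) - (1-p)*log2(1-p)
p = 0.8200, 1-p = 0.1800
= -0.8200 * log2(0.8200) - 0.1800 * log2(0.1800)
= -(-0.2348) - (-0.4453)
= 0.6801

0.6801


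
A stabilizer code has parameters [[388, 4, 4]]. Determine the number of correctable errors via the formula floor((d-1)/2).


Code parameters: [[388, 4, 4]], distance d = 4.
Number of correctable errors = floor((d-1)/2)
= floor((4 - 1)/2)
= floor(3/2)
= 1

1


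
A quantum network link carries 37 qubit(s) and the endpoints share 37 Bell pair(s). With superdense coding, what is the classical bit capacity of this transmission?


Superdense coding allows 2 classical bits per shared entangled pair.
37 pair(s) -> 2 * 37 = 74 classical bits

74


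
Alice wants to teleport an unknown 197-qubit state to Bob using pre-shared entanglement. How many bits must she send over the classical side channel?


Quantum teleportation requires 2 classical bits per qubit teleported.
197 qubit(s) -> 2 * 197 = 394 classical bits

394


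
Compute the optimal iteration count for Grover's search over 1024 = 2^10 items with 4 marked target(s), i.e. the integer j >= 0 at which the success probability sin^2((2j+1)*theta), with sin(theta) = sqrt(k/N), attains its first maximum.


After j Grover iterations the success probability is P(j) = sin^2((2j+1)*theta), where sin(theta) = sqrt(k/N).
N = 2^10 = 1024, k = 4
sin(theta) = sqrt(k/N) = 0.0625
theta = arcsin(sqrt(k/N)) = 0.0625407618 rad
P(j) reaches its first maximum when (2j+1)*theta is as close as possible to pi/2, i.e. j = round(pi/(4*theta) - 1/2).
pi/(4*theta) - 1/2 = 12.0582
(For comparison, the common estimate pi/4 * sqrt(N/k) = 12.5664; the exact maximiser is used here.)
Optimal iterations = 12

12
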